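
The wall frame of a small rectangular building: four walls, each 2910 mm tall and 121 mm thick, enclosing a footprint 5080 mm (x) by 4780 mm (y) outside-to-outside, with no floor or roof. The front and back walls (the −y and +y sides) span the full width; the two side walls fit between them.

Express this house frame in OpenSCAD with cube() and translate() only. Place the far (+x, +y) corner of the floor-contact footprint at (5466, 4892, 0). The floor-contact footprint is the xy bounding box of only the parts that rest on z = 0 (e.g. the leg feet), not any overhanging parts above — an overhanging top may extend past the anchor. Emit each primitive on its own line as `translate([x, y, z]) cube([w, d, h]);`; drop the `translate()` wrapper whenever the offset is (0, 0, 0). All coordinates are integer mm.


translate([386, 112, 0]) cube([5080, 121, 2910]);
translate([386, 4771, 0]) cube([5080, 121, 2910]);
translate([386, 233, 0]) cube([121, 4538, 2910]);
translate([5345, 233, 0]) cube([121, 4538, 2910]);


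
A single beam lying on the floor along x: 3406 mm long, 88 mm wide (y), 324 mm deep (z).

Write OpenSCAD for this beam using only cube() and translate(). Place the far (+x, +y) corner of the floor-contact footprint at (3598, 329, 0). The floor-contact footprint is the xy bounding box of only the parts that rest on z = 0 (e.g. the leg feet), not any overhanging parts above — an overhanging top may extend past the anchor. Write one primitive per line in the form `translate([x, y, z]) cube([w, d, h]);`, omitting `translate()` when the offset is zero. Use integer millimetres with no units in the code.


translate([192, 241, 0]) cube([3406, 88, 324]);


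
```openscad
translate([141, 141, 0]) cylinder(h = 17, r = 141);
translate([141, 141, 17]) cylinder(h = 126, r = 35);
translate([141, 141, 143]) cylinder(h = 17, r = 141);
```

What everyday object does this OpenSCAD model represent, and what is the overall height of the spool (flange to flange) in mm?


A spool. The overall height is 160 mm.

Three coaxial cylinders, large–small–large — a spool. Two 17 mm flanges and a 126 mm core give 17 + 126 + 17 = 160 mm.


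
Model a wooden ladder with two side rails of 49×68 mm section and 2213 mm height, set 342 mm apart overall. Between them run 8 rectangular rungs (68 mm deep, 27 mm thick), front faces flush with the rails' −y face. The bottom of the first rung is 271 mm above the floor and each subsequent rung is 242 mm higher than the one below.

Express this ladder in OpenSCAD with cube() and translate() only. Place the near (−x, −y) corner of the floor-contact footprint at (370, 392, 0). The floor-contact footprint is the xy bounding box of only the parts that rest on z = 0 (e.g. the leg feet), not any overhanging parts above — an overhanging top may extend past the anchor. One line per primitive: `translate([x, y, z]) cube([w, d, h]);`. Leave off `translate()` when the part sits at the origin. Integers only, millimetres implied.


translate([370, 392, 0]) cube([49, 68, 2213]);
translate([663, 392, 0]) cube([49, 68, 2213]);
translate([419, 392, 271]) cube([244, 68, 27]);
translate([419, 392, 513]) cube([244, 68, 27]);
translate([419, 392, 755]) cube([244, 68, 27]);
translate([419, 392, 997]) cube([244, 68, 27]);
translate([419, 392, 1239]) cube([244, 68, 27]);
translate([419, 392, 1481]) cube([244, 68, 27]);
translate([419, 392, 1723]) cube([244, 68, 27]);
translate([419, 392, 1965]) cube([244, 68, 27]);


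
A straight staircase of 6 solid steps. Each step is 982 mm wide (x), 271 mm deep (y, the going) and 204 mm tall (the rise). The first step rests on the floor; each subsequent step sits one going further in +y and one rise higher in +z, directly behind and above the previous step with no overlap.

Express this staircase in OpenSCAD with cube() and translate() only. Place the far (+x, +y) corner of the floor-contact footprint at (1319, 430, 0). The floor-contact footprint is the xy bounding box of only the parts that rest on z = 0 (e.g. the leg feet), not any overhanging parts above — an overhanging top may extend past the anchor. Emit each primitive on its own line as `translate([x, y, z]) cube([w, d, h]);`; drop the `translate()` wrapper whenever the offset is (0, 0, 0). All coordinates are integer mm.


translate([337, 159, 0]) cube([982, 271, 204]);
translate([337, 430, 204]) cube([982, 271, 204]);
translate([337, 701, 408]) cube([982, 271, 204]);
translate([337, 972, 612]) cube([982, 271, 204]);
translate([337, 1243, 816]) cube([982, 271, 204]);
translate([337, 1514, 1020]) cube([982, 271, 204]);


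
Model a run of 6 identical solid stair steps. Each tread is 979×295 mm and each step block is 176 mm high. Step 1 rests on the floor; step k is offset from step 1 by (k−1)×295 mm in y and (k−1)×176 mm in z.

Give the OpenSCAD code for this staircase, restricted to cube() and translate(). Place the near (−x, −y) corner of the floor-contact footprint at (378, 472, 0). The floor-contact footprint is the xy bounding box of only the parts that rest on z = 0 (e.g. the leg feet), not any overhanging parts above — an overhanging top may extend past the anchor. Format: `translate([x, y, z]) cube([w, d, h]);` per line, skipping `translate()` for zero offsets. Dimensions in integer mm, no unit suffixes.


translate([378, 472, 0]) cube([979, 295, 176]);
translate([378, 767, 176]) cube([979, 295, 176]);
translate([378, 1062, 352]) cube([979, 295, 176]);
translate([378, 1357, 528]) cube([979, 295, 176]);
translate([378, 1652, 704]) cube([979, 295, 176]);
translate([378, 1947, 880]) cube([979, 295, 176]);


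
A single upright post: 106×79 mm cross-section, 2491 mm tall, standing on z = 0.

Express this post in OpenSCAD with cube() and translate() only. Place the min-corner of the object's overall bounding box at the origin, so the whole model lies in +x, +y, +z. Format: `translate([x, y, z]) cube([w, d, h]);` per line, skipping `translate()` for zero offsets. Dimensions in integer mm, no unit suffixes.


cube([106, 79, 2491]);


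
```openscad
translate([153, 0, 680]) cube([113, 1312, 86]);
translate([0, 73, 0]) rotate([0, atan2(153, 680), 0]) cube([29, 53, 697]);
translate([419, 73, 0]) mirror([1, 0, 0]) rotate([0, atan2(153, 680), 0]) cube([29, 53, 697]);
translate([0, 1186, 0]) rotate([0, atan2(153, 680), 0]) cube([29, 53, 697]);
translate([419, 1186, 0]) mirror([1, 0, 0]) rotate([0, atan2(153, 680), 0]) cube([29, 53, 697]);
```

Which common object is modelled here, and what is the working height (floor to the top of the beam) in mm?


A sawhorse. The overall height is 766 mm.

A beam across two mirrored pairs of raked legs — a sawhorse. The beam's underside is at z = 680 (matching the legs' vertical rise in atan2(153, 680)) and the beam is 86 mm tall, so its top is at 680 + 86 = 766 mm. The raked legs top out at the beam's underside, so that is the highest point.


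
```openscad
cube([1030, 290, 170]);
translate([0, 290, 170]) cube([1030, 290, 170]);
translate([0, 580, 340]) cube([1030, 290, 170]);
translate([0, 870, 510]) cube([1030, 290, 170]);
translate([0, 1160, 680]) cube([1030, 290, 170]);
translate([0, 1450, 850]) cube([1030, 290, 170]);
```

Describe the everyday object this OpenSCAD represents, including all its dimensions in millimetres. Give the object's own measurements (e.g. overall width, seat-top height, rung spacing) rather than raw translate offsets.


A straight staircase of 6 solid steps. Each step is 1030 mm wide (x), 290 mm deep (y, the going) and 170 mm tall (the rise). The first step rests on the floor; each subsequent step sits one going further in +y and one rise higher in +z, directly behind and above the previous step with no overlap.


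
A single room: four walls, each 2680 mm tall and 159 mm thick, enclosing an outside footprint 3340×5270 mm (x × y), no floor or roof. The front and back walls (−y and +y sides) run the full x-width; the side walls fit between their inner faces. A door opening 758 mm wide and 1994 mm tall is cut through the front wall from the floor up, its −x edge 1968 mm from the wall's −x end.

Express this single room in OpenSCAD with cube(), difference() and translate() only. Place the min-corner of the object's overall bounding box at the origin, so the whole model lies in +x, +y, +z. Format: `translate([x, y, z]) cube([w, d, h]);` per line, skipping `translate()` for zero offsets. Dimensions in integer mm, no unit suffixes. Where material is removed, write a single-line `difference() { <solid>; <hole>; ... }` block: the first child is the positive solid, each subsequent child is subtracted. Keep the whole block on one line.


difference() { cube([3340, 159, 2680]); translate([1968, 0, 0]) cube([758, 159, 1994]); }
translate([0, 5111, 0]) cube([3340, 159, 2680]);
translate([0, 159, 0]) cube([159, 4952, 2680]);
translate([3181, 159, 0]) cube([159, 4952, 2680]);


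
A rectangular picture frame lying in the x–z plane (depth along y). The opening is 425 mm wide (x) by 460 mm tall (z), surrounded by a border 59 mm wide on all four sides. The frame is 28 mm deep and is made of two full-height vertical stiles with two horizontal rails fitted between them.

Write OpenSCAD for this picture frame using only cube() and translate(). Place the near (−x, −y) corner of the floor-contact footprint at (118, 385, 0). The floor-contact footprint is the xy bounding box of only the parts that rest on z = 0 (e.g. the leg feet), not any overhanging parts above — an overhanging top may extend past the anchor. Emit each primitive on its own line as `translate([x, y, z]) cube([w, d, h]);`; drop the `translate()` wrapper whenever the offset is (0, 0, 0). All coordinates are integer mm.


translate([118, 385, 0]) cube([59, 28, 578]);
translate([602, 385, 0]) cube([59, 28, 578]);
translate([177, 385, 0]) cube([425, 28, 59]);
translate([177, 385, 519]) cube([425, 28, 59]);


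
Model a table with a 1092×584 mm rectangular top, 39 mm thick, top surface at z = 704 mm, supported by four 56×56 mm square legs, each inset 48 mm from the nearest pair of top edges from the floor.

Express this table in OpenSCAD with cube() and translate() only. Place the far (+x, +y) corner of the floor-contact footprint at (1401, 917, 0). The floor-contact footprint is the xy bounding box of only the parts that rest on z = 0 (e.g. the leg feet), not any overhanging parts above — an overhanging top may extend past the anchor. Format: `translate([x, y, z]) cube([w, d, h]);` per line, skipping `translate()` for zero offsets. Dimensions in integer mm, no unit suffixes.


// leg_h = 704 - 39 = 665
translate([357, 381, 665]) cube([1092, 584, 39]);
translate([405, 429, 0]) cube([56, 56, 665]);
translate([1345, 429, 0]) cube([56, 56, 665]);
translate([405, 861, 0]) cube([56, 56, 665]);
translate([1345, 861, 0]) cube([56, 56, 665]);


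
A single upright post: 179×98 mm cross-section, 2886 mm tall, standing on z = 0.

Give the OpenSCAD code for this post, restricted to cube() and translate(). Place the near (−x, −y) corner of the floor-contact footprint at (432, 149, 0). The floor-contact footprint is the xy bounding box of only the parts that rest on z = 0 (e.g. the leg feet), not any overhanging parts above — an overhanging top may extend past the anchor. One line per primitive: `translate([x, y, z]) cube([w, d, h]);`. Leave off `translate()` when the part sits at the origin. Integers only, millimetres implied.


translate([432, 149, 0]) cube([179, 98, 2886]);


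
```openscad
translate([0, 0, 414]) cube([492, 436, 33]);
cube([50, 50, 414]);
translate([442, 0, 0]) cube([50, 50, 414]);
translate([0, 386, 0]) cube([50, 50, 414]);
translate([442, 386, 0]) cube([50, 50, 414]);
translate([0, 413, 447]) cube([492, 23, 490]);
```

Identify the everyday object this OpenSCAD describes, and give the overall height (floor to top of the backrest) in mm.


A chair. The overall height is 937 mm.

A slab on four corner posts with a tall panel at the back — a chair. The seat slab sits at z = 414 with thickness 33, and the 490 mm backrest starts at the seat top, so the overall height is 414 + 33 + 490 = 937 mm.


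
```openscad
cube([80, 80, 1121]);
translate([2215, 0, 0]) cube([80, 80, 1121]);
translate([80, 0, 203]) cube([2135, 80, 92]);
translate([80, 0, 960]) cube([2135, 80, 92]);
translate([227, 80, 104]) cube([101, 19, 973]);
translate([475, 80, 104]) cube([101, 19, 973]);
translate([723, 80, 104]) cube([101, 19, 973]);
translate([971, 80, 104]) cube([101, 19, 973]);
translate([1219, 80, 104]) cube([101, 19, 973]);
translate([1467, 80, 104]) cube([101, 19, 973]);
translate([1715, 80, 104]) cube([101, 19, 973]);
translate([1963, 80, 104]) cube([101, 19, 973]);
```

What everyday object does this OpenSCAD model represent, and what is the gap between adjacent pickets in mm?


A fence section. The picket gap is 147 mm.

Two posts, two rails, 8 pickets — a fence section. Span 2135 mm holds 8 pickets of 101 mm with 9 equal gaps: ⌊(2135 − 8·101) / 9⌋ = 147 mm.


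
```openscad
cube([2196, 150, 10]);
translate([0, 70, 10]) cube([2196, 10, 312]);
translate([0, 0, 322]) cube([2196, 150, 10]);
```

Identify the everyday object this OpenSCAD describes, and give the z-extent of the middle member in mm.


An I-beam. The web height is 312 mm.

Two wide flanges with a thin centred web — an I-beam. Overall 332 mm minus two 10 mm flanges gives a web of 332 − 2·10 = 312 mm.


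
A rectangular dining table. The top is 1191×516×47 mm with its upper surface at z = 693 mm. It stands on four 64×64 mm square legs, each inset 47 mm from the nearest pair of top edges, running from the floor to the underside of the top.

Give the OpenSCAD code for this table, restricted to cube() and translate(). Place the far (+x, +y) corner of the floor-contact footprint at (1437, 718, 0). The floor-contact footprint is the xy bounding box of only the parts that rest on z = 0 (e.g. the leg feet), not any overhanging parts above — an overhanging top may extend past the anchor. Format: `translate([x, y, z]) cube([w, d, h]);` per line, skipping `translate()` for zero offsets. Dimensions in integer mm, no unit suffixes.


translate([293, 249, 646]) cube([1191, 516, 47]);
translate([340, 296, 0]) cube([64, 64, 646]);
translate([1373, 296, 0]) cube([64, 64, 646]);
translate([340, 654, 0]) cube([64, 64, 646]);
translate([1373, 654, 0]) cube([64, 64, 646]);


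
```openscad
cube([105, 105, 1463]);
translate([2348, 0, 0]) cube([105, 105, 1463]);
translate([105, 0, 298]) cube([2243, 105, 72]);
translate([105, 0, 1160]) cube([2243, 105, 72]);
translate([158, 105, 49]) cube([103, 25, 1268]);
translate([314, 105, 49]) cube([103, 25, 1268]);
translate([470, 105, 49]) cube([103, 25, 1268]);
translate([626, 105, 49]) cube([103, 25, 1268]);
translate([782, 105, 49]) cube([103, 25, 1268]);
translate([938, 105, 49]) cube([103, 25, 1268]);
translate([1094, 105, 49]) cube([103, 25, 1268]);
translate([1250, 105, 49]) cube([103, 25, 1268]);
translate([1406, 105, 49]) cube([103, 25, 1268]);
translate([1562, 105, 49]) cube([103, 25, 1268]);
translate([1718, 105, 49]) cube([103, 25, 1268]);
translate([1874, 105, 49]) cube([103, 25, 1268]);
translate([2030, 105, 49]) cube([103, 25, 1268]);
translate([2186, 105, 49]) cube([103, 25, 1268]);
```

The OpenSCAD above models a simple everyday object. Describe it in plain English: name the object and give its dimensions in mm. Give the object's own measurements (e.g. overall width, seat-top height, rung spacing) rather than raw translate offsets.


A fence section. Two 105×105 mm posts, 1463 mm tall, stand on the floor with a clear span of 2243 mm between their inner faces. Two horizontal rails of 105×72 mm section span the gap between the posts with their undersides at z = 298 mm and z = 1160 mm, flush with the posts' −y face. 14 pickets, each 103 mm wide, 25 mm thick and 1268 mm tall, are fixed to the +y face of the rails with their bottoms at z = 49 mm, spaced across the span with a 53 mm gap after the −x post and between neighbouring pickets, with 59 mm left before the +x post.


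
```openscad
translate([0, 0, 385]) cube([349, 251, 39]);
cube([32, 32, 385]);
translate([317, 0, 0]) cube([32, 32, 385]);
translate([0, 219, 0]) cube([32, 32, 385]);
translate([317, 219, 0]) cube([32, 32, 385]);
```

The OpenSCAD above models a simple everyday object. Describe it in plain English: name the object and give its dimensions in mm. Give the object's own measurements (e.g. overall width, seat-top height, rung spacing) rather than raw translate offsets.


A four-legged stool. The seat is a 349×251×39 mm slab whose top surface is at z = 424 mm; four square legs, each 32×32 mm in cross-section, run from the floor (z = 0) to the underside of the seat, each flush with a corner of the seat.


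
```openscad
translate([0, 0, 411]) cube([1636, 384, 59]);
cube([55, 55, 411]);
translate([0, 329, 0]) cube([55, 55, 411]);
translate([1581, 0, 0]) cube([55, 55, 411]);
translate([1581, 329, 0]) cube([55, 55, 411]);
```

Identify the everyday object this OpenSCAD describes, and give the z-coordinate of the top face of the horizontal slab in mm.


A bench. The seat-top height is 470 mm.

A long slab on four corner posts — a bench. The slab sits at z = 411 with thickness 59, so the top is 411 + 59 = 470 mm.


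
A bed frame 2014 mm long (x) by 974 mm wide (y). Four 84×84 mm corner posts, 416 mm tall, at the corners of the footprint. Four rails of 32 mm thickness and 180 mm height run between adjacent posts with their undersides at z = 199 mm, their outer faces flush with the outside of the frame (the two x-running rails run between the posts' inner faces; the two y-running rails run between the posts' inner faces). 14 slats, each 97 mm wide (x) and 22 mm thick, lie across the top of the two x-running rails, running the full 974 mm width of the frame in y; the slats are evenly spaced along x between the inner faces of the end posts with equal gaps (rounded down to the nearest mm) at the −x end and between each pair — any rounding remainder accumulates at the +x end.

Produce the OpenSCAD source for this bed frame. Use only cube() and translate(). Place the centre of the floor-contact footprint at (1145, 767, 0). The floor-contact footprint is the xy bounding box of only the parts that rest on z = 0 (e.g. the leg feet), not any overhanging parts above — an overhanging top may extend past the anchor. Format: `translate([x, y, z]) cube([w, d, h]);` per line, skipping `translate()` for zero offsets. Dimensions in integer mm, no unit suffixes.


// slat z = rail_z + rail_h = 199 + 180 = 379
// slat gap = ⌊(1846 − 14·97) / 15⌋ = 32
translate([138, 280, 0]) cube([84, 84, 416]);
translate([138, 1170, 0]) cube([84, 84, 416]);
translate([2068, 280, 0]) cube([84, 84, 416]);
translate([2068, 1170, 0]) cube([84, 84, 416]);
translate([222, 280, 199]) cube([1846, 32, 180]);
translate([222, 1222, 199]) cube([1846, 32, 180]);
translate([138, 364, 199]) cube([32, 806, 180]);
translate([2120, 364, 199]) cube([32, 806, 180]);
translate([254, 280, 379]) cube([97, 974, 22]);
translate([383, 280, 379]) cube([97, 974, 22]);
translate([512, 280, 379]) cube([97, 974, 22]);
translate([641, 280, 379]) cube([97, 974, 22]);
translate([770, 280, 379]) cube([97, 974, 22]);
translate([899, 280, 379]) cube([97, 974, 22]);
translate([1028, 280, 379]) cube([97, 974, 22]);
translate([1157, 280, 379]) cube([97, 974, 22]);
translate([1286, 280, 379]) cube([97, 974, 22]);
translate([1415, 280, 379]) cube([97, 974, 22]);
translate([1544, 280, 379]) cube([97, 974, 22]);
translate([1673, 280, 379]) cube([97, 974, 22]);
translate([1802, 280, 379]) cube([97, 974, 22]);
translate([1931, 280, 379]) cube([97, 974, 22]);


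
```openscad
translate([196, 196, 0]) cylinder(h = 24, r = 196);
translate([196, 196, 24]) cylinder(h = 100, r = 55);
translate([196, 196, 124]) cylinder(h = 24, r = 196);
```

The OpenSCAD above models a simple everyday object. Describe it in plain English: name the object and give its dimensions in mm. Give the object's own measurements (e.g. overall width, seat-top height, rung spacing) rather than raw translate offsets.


A spool: two coaxial disc flanges of radius 196 mm and thickness 24 mm, joined by a core cylinder of radius 55 mm and height 100 mm. The lower flange rests on z = 0 and the three cylinders share a vertical axis.


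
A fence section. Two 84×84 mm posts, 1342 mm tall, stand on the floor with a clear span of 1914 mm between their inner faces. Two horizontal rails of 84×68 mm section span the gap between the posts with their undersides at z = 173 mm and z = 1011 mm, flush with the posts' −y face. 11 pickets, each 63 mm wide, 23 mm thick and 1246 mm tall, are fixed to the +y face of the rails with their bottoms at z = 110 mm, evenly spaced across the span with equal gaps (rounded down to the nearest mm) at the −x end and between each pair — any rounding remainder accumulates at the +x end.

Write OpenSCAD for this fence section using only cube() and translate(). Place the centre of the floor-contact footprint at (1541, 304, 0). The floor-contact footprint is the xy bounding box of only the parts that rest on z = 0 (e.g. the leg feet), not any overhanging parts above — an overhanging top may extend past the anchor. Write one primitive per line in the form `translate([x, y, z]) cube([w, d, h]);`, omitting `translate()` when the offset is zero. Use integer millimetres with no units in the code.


translate([500, 262, 0]) cube([84, 84, 1342]);
translate([2498, 262, 0]) cube([84, 84, 1342]);
translate([584, 262, 173]) cube([1914, 84, 68]);
translate([584, 262, 1011]) cube([1914, 84, 68]);
translate([685, 346, 110]) cube([63, 23, 1246]);
translate([849, 346, 110]) cube([63, 23, 1246]);
translate([1013, 346, 110]) cube([63, 23, 1246]);
translate([1177, 346, 110]) cube([63, 23, 1246]);
translate([1341, 346, 110]) cube([63, 23, 1246]);
translate([1505, 346, 110]) cube([63, 23, 1246]);
translate([1669, 346, 110]) cube([63, 23, 1246]);
translate([1833, 346, 110]) cube([63, 23, 1246]);
translate([1997, 346, 110]) cube([63, 23, 1246]);
translate([2161, 346, 110]) cube([63, 23, 1246]);
translate([2325, 346, 110]) cube([63, 23, 1246]);


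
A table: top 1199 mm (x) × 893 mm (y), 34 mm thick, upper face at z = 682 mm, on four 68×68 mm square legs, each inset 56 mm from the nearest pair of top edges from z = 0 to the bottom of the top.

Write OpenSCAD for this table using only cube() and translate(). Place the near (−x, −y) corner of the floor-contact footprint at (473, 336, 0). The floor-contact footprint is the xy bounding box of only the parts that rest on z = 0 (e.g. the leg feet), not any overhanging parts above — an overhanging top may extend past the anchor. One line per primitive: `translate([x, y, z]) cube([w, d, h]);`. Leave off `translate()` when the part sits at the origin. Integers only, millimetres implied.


translate([417, 280, 648]) cube([1199, 893, 34]);
translate([473, 336, 0]) cube([68, 68, 648]);
translate([1492, 336, 0]) cube([68, 68, 648]);
translate([473, 1049, 0]) cube([68, 68, 648]);
translate([1492, 1049, 0]) cube([68, 68, 648]);


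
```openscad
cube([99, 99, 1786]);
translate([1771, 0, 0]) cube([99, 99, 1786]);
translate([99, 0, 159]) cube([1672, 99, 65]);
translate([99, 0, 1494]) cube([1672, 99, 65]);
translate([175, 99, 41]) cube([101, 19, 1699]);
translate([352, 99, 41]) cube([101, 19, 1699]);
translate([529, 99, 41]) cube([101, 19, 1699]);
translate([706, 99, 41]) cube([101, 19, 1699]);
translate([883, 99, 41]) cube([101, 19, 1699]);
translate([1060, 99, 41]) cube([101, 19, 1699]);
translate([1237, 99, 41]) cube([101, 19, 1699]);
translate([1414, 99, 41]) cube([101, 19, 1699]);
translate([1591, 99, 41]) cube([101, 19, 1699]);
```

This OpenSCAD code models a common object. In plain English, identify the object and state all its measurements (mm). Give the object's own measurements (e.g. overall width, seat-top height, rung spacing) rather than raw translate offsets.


A fence section. Two 99×99 mm posts, 1786 mm tall, stand on the floor with a clear span of 1672 mm between their inner faces. Two horizontal rails of 99×65 mm section span the gap between the posts with their undersides at z = 159 mm and z = 1494 mm, flush with the posts' −y face. 9 pickets, each 101 mm wide, 19 mm thick and 1699 mm tall, are fixed to the +y face of the rails with their bottoms at z = 41 mm, spaced across the span with a 76 mm gap after the −x post and between neighbouring pickets, with 79 mm left before the +x post.


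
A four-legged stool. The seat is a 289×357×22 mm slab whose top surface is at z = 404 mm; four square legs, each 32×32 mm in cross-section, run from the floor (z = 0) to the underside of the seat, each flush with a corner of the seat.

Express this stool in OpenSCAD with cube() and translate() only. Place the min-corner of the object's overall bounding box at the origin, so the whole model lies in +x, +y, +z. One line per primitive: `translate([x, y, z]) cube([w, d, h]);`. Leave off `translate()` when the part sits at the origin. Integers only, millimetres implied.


translate([0, 0, 382]) cube([289, 357, 22]);
cube([32, 32, 382]);
translate([257, 0, 0]) cube([32, 32, 382]);
translate([0, 325, 0]) cube([32, 32, 382]);
translate([257, 325, 0]) cube([32, 32, 382]);


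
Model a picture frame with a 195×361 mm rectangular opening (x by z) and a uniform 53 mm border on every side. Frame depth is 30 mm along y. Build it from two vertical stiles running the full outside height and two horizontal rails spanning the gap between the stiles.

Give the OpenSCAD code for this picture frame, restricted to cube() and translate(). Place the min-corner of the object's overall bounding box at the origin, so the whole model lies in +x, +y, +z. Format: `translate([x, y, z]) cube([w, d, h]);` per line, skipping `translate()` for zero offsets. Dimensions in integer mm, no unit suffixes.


cube([53, 30, 467]);
translate([248, 0, 0]) cube([53, 30, 467]);
translate([53, 0, 0]) cube([195, 30, 53]);
translate([53, 0, 414]) cube([195, 30, 53]);


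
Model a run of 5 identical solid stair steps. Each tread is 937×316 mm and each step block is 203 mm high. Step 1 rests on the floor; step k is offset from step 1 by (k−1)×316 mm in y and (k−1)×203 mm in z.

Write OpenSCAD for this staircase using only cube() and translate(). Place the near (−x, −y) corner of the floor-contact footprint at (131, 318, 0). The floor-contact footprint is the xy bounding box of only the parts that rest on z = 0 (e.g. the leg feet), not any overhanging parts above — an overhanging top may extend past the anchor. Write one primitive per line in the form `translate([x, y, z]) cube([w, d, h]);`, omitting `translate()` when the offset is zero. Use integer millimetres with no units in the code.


translate([131, 318, 0]) cube([937, 316, 203]);
translate([131, 634, 203]) cube([937, 316, 203]);
translate([131, 950, 406]) cube([937, 316, 203]);
translate([131, 1266, 609]) cube([937, 316, 203]);
translate([131, 1582, 812]) cube([937, 316, 203]);


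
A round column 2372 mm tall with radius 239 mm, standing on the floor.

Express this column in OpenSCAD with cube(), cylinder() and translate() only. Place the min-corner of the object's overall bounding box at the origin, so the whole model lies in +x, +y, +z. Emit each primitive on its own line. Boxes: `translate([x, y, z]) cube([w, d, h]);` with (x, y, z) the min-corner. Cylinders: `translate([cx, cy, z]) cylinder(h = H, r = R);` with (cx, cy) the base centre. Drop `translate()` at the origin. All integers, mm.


translate([239, 239, 0]) cylinder(h = 2372, r = 239);


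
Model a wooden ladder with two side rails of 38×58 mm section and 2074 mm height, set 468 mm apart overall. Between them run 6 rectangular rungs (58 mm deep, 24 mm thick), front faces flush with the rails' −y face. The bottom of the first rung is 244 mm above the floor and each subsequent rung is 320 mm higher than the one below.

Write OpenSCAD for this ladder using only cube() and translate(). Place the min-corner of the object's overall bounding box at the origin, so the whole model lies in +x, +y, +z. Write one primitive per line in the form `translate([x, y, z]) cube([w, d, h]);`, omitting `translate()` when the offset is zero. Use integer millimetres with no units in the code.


cube([38, 58, 2074]);
translate([430, 0, 0]) cube([38, 58, 2074]);
translate([38, 0, 244]) cube([392, 58, 24]);
translate([38, 0, 564]) cube([392, 58, 24]);
translate([38, 0, 884]) cube([392, 58, 24]);
translate([38, 0, 1204]) cube([392, 58, 24]);
translate([38, 0, 1524]) cube([392, 58, 24]);
translate([38, 0, 1844]) cube([392, 58, 24]);


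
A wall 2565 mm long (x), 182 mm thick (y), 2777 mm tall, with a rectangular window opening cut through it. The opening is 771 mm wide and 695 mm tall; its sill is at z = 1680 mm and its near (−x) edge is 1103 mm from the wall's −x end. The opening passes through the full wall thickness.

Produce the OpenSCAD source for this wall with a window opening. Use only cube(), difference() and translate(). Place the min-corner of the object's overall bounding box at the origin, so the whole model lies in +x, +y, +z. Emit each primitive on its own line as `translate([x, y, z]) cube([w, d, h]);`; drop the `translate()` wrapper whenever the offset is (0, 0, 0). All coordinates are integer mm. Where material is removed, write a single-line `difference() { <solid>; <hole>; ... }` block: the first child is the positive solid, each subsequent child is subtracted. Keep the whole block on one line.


difference() { cube([2565, 182, 2777]); translate([1103, 0, 1680]) cube([771, 182, 695]); }


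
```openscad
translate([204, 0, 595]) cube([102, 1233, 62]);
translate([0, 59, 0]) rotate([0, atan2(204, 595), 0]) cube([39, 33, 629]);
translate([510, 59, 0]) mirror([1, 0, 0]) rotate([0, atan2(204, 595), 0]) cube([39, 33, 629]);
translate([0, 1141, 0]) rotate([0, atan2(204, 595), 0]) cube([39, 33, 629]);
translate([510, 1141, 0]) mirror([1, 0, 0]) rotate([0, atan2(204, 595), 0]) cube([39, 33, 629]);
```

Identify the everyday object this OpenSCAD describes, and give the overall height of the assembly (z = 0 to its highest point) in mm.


A sawhorse. The overall height is 657 mm.

A beam across two mirrored pairs of raked legs — a sawhorse. The beam's underside is at z = 595 (matching the legs' vertical rise in atan2(204, 595)) and the beam is 62 mm tall, so its top is at 595 + 62 = 657 mm. The raked legs top out at the beam's underside, so that is the highest point.


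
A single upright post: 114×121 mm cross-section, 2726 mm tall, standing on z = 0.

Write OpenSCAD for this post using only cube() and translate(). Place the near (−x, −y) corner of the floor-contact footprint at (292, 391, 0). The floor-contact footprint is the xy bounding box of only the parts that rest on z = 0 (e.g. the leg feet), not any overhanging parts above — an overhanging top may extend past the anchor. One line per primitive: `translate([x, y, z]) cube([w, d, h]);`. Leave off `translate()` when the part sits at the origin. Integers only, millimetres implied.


translate([292, 391, 0]) cube([114, 121, 2726]);


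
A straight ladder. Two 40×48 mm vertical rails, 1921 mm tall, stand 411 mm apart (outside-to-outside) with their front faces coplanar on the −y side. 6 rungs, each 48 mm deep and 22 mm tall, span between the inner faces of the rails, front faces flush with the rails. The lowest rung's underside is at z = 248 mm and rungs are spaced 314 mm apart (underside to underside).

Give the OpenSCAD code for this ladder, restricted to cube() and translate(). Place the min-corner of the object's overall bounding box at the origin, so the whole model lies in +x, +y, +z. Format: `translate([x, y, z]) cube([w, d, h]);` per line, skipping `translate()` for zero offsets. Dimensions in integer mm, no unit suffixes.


// rung span = 411 - 2*40 = 331
// rung[k] z = 248 + k*314
cube([40, 48, 1921]);
translate([371, 0, 0]) cube([40, 48, 1921]);
translate([40, 0, 248]) cube([331, 48, 22]);
translate([40, 0, 562]) cube([331, 48, 22]);
translate([40, 0, 876]) cube([331, 48, 22]);
translate([40, 0, 1190]) cube([331, 48, 22]);
translate([40, 0, 1504]) cube([331, 48, 22]);
translate([40, 0, 1818]) cube([331, 48, 22]);


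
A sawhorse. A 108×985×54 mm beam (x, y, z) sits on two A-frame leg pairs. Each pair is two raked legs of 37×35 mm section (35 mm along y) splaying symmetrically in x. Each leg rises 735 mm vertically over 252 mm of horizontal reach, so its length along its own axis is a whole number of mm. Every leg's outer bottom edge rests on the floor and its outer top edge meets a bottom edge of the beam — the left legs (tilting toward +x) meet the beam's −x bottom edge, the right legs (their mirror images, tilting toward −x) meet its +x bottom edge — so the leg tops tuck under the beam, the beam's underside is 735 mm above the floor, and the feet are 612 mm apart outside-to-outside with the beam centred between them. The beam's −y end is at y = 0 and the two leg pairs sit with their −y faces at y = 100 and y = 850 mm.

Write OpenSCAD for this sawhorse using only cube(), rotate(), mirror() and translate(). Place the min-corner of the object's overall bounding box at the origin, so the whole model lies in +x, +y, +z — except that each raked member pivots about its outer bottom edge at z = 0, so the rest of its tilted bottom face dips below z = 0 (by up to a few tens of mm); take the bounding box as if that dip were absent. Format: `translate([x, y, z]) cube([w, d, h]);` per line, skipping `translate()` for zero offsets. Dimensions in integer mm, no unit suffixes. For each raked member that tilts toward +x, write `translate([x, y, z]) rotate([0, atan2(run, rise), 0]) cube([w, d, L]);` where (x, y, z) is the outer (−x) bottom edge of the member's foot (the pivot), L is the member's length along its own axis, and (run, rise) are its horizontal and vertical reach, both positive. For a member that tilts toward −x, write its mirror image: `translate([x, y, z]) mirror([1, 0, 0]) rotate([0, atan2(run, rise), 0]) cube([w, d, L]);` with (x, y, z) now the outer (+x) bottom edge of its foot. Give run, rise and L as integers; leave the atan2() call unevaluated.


translate([252, 0, 735]) cube([108, 985, 54]);
translate([0, 100, 0]) rotate([0, atan2(252, 735), 0]) cube([37, 35, 777]);
translate([612, 100, 0]) mirror([1, 0, 0]) rotate([0, atan2(252, 735), 0]) cube([37, 35, 777]);
translate([0, 850, 0]) rotate([0, atan2(252, 735), 0]) cube([37, 35, 777]);
translate([612, 850, 0]) mirror([1, 0, 0]) rotate([0, atan2(252, 735), 0]) cube([37, 35, 777]);


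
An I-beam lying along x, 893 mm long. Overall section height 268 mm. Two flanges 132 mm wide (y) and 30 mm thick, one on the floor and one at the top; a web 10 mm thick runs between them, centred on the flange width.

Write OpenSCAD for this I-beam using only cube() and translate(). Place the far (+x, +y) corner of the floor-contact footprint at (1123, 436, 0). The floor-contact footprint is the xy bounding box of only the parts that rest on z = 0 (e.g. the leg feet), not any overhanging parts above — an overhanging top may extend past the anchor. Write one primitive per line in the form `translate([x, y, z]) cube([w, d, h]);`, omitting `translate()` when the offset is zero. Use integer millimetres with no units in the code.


translate([230, 304, 0]) cube([893, 132, 30]);
translate([230, 365, 30]) cube([893, 10, 208]);
translate([230, 304, 238]) cube([893, 132, 30]);


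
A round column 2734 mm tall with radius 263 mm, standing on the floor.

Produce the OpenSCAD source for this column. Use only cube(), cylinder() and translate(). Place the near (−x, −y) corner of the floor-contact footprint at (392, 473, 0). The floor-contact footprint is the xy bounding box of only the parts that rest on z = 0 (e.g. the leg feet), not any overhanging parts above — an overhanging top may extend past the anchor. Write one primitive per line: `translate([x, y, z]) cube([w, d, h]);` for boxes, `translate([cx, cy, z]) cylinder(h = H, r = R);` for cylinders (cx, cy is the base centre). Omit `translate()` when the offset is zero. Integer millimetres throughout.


translate([655, 736, 0]) cylinder(h = 2734, r = 263);


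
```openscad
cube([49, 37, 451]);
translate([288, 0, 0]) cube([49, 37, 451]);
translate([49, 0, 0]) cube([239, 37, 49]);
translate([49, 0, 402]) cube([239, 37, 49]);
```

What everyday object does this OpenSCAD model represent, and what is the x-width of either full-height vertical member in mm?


A picture frame. The border width is 49 mm.

Four thin pieces enclosing a rectangular opening — a picture frame. The two full-height stiles are 451 mm tall; the top rail sits at z = 402 and is 49 mm tall, so the border above the opening is 451 − 402 = 49 mm, matching the stile x-width.


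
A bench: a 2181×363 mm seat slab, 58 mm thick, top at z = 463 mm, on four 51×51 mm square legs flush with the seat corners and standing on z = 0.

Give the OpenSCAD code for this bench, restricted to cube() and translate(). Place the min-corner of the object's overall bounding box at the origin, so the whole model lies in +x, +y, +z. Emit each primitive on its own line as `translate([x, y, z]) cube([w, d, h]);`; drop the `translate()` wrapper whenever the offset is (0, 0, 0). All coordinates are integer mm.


// leg_h = 463 − 58 = 405
translate([0, 0, 405]) cube([2181, 363, 58]);
cube([51, 51, 405]);
translate([0, 312, 0]) cube([51, 51, 405]);
translate([2130, 0, 0]) cube([51, 51, 405]);
translate([2130, 312, 0]) cube([51, 51, 405]);


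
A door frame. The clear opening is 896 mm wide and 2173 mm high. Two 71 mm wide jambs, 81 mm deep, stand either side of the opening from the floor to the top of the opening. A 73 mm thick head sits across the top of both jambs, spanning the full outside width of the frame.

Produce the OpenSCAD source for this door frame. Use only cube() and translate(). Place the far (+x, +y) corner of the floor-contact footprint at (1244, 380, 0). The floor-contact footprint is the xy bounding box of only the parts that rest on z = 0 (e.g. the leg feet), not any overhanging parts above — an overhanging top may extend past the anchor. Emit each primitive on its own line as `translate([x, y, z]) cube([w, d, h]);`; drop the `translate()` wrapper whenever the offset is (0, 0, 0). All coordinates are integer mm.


translate([206, 299, 0]) cube([71, 81, 2173]);
translate([1173, 299, 0]) cube([71, 81, 2173]);
translate([206, 299, 2173]) cube([1038, 81, 73]);


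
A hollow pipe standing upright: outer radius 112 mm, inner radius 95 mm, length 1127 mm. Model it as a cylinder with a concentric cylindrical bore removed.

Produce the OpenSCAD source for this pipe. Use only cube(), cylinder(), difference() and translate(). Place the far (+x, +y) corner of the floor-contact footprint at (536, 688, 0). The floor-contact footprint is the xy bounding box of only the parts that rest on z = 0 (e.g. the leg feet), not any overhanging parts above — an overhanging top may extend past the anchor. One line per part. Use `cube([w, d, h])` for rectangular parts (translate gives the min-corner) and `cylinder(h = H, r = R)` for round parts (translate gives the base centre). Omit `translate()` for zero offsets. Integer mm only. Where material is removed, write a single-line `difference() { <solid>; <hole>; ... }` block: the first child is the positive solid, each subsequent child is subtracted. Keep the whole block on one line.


difference() { translate([424, 576, 0]) cylinder(h = 1127, r = 112); translate([424, 576, 0]) cylinder(h = 1127, r = 95); }


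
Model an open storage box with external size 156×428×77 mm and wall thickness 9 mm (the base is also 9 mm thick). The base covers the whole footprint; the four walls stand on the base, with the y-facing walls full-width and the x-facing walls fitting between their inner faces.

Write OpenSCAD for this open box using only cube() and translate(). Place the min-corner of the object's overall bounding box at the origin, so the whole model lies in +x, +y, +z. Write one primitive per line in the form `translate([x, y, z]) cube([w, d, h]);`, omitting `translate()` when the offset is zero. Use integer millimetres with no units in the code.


cube([156, 428, 9]);
translate([0, 0, 9]) cube([156, 9, 68]);
translate([0, 419, 9]) cube([156, 9, 68]);
translate([0, 9, 9]) cube([9, 410, 68]);
translate([147, 9, 9]) cube([9, 410, 68]);
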